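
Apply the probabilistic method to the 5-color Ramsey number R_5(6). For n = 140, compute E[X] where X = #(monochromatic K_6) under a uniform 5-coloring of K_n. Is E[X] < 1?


E[X] = C(140, 6) · 5^{1 − 15} = 9381724380 · 5^{−14} = 9381724380/6103515625.
As a reduced fraction: E[X] = 1876344876/1220703125 ≈ 1.5371017.
Is E[X] < 1? NO.
Since E[X] ≥ 1, the first-moment bound is inconclusive at n = 140; it does NOT by itself certify R_5(6) > 140.

E[X] = 1876344876/1220703125 ≈ 1.5371017; E[X] ≥ 1; first-moment method inconclusive here.


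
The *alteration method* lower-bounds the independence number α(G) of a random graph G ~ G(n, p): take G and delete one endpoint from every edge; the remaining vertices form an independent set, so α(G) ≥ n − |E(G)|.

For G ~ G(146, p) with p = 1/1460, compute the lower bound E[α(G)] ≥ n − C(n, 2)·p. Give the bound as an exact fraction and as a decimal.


E[|E(G)|] = C(146, 2)·p = 10585 · (1/1460) = 29/4.
E[α(G)] ≥ n − E[|E(G)|] = 146 − 29/4 = 555/4.
Numerically: ≈ 138.750000.
(This is only a lower bound; the true E[α(G)] may be larger.)

E[α(G)] ≥ 555/4 ≈ 138.750000.


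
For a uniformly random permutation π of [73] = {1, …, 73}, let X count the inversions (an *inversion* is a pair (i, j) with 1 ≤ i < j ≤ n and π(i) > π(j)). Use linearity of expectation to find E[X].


Write X = Σ X_I over the C(73, 2) = 2628 pairs i < j, with X_I the indicator of one inversion.
There are 2628 indicators.
For each fixed pair i < j, the values π(i) and π(j) are two distinct elements of {1, …, 73} in uniformly random order; by symmetry P[π(i) > π(j)] = 1/2.
By linearity: E[X] = 2628 · (1/2) = C(73, 2) · (1/2) = 2628/2 = 1314 ≈ 1314.000.

E[X] = 1314 = 1314.000.


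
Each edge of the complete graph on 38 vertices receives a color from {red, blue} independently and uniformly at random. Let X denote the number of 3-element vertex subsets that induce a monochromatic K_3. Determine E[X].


Let X = Σ_S X_S over the C(38, 3) = 8436 subsets S of size 3, where X_S = 1 if the K_3 on S is monochromatic.
For a fixed S, the K_3 on S has C(3, 2) = 3 edges. P[all 3 edges red] = (1/2)^3, and likewise for blue, so P[monochromatic] = 2·(1/2)^3 = 2^{1 − 3} = 1/4.
By linearity: E[X] = C(38, 3) · 2^{1 − 3} = 8436 · 1/4 = 2109.
Numerically: E[X] ≈ 2109.00000.

E[X] = C(38,3)·2^(1−C(3,2)) = 2109 ≈ 2109.00000.


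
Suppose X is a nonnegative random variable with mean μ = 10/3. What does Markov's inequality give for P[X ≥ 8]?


μ = E[X] = 10/3, a = 8.
Markov: P[X ≥ 8] ≤ μ/a = (10/3)/8 = 5/12.
Numerically: ≈ 0.417.
(Since a = 8 > μ = 3.333, the bound 5/12 is < 1 and informative.)

P[X ≥ 8] ≤ 5/12 ≈ 0.417.


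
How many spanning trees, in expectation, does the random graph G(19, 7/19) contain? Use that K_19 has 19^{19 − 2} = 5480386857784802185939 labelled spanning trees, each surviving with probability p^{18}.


K_19 has 19^{19 − 2} = 5480386857784802185939 labelled spanning trees.
For each such spanning tree H, let X_H = 1 if all 18 edges of H are present in G. Then P[X_H = 1] = p^{18} = (7/19)^{18} = 1628413597910449/104127350297911241532841.
Summing the indicators: E[X] = Σ_H E[X_H] = 5480386857784802185939 · p^{18} = 5480386857784802185939 · 1628413597910449/104127350297911241532841 = 1628413597910449/19.
Numerically: E[X] ≈ 8.57e+13.

E[X] = 5480386857784802185939 · (7/19)^{18} = 1628413597910449/19 ≈ 8.57e+13.


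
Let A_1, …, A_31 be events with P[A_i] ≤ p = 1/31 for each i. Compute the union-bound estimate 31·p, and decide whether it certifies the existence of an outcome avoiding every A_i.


Union bound: P[∪_{i=1}^{31} A_i] ≤ Σ_i P[A_i] ≤ 31·p = 31·(1/31) = 1.
Numerically: 1 ≈ 1.00000.
Is 1 < 1? NO.
Since the bound 1 is ≥ 1, the union bound is uninformative here; it does NOT by itself certify existence.

31·p = 1 ≈ 1.00000; existence NOT certified by the union bound.


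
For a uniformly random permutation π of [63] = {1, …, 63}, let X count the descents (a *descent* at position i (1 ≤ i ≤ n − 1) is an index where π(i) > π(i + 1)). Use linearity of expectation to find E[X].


Write X = Σ X_I over i = 1, …, 62, with X_I the indicator of one descent.
There are 62 indicators.
For each fixed i, the pair (π(i), π(i+1)) is a uniformly random ordered pair of distinct values from {1, …, 63}; by symmetry P[π(i) > π(i+1)] = 1/2.
By linearity: E[X] = 62 · (1/2) = (63 − 1) · (1/2) = 31 ≈ 31.00000.

E[X] = 31 = 31.00000.


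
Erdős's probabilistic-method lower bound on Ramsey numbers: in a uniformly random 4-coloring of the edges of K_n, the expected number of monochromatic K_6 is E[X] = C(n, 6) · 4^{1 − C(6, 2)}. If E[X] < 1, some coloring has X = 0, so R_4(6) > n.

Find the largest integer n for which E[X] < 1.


We need C(n, 6) · 4^{1 − 15} < 1, i.e. C(n, 6) < 4^{15 − 1} = 268435456.
Check values of n near the boundary:
  n = 76: C(76, 6) = 218618940; 218618940 < 268435456? YES
  n = 77: C(77, 6) = 237093780; 237093780 < 268435456? YES
  n = 78: C(78, 6) = 256851595; 256851595 < 268435456? YES
  n = 79: C(79, 6) = 277962685; 277962685 < 268435456? NO
  n = 80: C(80, 6) = 300500200; 300500200 < 268435456? NO
The largest n with C(n, 6) < 268435456 is n = 78 (where E[X] = 256851595/268435456 ≈ 0.957). Hence R_4(6) > 78, i.e. R_4(6) ≥ 79.

Largest n = 78; hence R_4(6) > 78.


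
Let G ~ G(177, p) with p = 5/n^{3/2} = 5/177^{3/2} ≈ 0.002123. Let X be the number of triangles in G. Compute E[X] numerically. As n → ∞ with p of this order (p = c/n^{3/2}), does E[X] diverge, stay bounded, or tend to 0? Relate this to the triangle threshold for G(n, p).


Number of potential triangles: C(177, 3) = 908600.
Each occurs with probability p³ ≈ (0.002123)³ ≈ 9.572609e-09.
By linearity: E[X] = C(177, 3)·p³ ≈ 908600 · 9.572609e-09 ≈ 0.0087.
Since α = 3/2 > 1, p = c/n^{3/2} = o(1/n) is below the triangle threshold p ~ 1/n. Asymptotically E[X] ~ (c³/6)·n^{3(1−α)} = (5³/6)·n^{-1.5} → 0, so by Markov's inequality G has no triangles w.h.p.

E[X] ≈ 0.0087; in regime p = Θ(1/n^{3/2}) E[X] tends to 0 (below the triangle threshold p ~ 1/n).


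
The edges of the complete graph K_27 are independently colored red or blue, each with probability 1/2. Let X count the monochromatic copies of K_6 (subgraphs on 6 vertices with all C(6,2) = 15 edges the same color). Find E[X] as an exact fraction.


Let X = Σ_S X_S over the C(27, 6) = 296010 subsets S of size 6, where X_S = 1 if the K_6 on S is monochromatic.
For a fixed S, the K_6 on S has C(6, 2) = 15 edges. P[all 15 edges red] = (1/2)^15, and likewise for blue, so P[monochromatic] = 2·(1/2)^15 = 2^{1 − 15} = 1/16384.
By linearity of expectation: E[X] = C(27, 6) · 2^{1 − 15} = 296010 · 1/16384 = 148005/8192.
Numerically: E[X] ≈ 18.0670.

E[X] = C(27,6)·2^(1−C(6,2)) = 148005/8192 ≈ 18.0670.


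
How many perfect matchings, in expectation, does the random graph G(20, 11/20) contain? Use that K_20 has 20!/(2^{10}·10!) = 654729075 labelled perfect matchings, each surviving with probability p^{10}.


K_20 has 20!/(2^{10}·10!) = 654729075 labelled perfect matchings.
For each such perfect matching H, let X_H = 1 if all 10 edges of H are present in G. Then P[X_H = 1] = p^{10} = (11/20)^{10} = 25937424601/10240000000000.
By linearity: E[X] = Σ_H E[X_H] = 654729075 · p^{10} = 654729075 · 25937424601/10240000000000 = 679279440675798963/409600000000.
Numerically: E[X] ≈ 1.6584e+06.

E[X] = 654729075 · (11/20)^{10} = 679279440675798963/409600000000 ≈ 1.6584e+06.


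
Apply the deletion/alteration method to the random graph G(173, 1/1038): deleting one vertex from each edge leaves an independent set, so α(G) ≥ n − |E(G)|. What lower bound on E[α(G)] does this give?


E[|E(G)|] = C(173, 2)·p = 14878 · (1/1038) = 43/3.
E[α(G)] ≥ n − E[|E(G)|] = 173 − 43/3 = 476/3.
Numerically: ≈ 158.666667.
(This is only a lower bound; the true E[α(G)] may be larger.)

E[α(G)] ≥ 476/3 ≈ 158.666667.


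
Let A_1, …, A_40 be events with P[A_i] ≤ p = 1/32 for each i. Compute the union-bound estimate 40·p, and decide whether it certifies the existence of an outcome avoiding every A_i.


Union bound: P[∪_{i=1}^{40} A_i] ≤ Σ_i P[A_i] ≤ 40·p = 40·(1/32) = 5/4.
Numerically: 5/4 ≈ 1.250000.
Is 5/4 < 1? NO.
Since the bound 5/4 is ≥ 1, the union bound is uninformative here; it does NOT by itself certify existence.

40·p = 5/4 ≈ 1.250000; existence NOT certified by the union bound.


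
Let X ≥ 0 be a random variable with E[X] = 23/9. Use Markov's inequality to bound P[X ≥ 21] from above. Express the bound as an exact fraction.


μ = E[X] = 23/9, a = 21.
Markov: P[X ≥ 21] ≤ μ/a = (23/9)/21 = 23/189.
Numerically: ≈ 0.12169.
(Since a = 21 > μ = 2.55556, the bound 23/189 is < 1 and informative.)

P[X ≥ 21] ≤ 23/189 ≈ 0.12169.


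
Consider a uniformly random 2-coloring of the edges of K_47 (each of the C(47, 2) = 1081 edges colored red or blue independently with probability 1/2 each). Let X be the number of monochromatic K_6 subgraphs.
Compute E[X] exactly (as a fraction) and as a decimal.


Let X = Σ_S X_S over the C(47, 6) = 10737573 subsets S of size 6, where X_S = 1 if the K_6 on S is monochromatic.
For a fixed S, the K_6 on S has C(6, 2) = 15 edges. P[all 15 edges red] = (1/2)^15, and likewise for blue, so P[monochromatic] = 2·(1/2)^15 = 2^{1 − 15} = 1/16384.
Summing: E[X] = C(47, 6) · 2^{1 − 15} = 10737573 · 1/16384 = 10737573/16384.
Numerically: E[X] ≈ 655.369.

E[X] = C(47,6)·2^(1−C(6,2)) = 10737573/16384 ≈ 655.369.


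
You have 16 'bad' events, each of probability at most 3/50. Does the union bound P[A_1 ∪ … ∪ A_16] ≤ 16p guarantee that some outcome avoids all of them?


Union bound: P[∪_{i=1}^{16} A_i] ≤ Σ_i P[A_i] ≤ 16·p = 16·(3/50) = 24/25.
Numerically: 24/25 ≈ 0.96000.
Is 24/25 < 1? YES.
Since P[∪ A_i] ≤ 24/25 < 1, the complement has P[∩ A_i^c] ≥ 1 − 24/25 = 1/25 > 0, so some outcome avoids every A_i.

16·p = 24/25 ≈ 0.96000; existence CERTIFIED by the union bound.


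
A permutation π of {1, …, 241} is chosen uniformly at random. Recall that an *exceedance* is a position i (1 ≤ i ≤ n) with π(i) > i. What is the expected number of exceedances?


Write X = Σ_{i=1}^{241} X_i, where X_i = 1_{π(i) > i}.
For each fixed i, π(i) is uniform over {1, …, 241} (marginal of a uniform permutation), so P[π(i) > i] = (n − i)/n. Summing: Σ_{i=1}^{241} (n − i)/n = (0 + 1 + … + 240)/241 = 241(241 − 1)/(2·241) = (241 − 1)/2.
Hence E[X] = Σ_{i=1}^{241} (241 − i)/241 = 120 ≈ 120.000000.

E[X] = 120 = 120.000000.


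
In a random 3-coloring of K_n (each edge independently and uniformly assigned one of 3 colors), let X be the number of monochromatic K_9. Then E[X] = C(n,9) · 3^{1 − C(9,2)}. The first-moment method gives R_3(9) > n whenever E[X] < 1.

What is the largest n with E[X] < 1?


We need C(n, 9) · 3^{1 − 36} < 1, i.e. C(n, 9) < 3^{36 − 1} = 50031545098999707.
Check values of n near the boundary:
  n = 295: C(295, 9) = 41221140106119260; 41221140106119260 < 50031545098999707? YES
  n = 296: C(296, 9) = 42513789098994080; 42513789098994080 < 50031545098999707? YES
  n = 297: C(297, 9) = 43842345008337645; 43842345008337645 < 50031545098999707? YES
  n = 298: C(298, 9) = 45207677551849890; 45207677551849890 < 50031545098999707? YES
  n = 299: C(299, 9) = 46610674441390059; 46610674441390059 < 50031545098999707? YES
  n = 300: C(300, 9) = 48052241692154700; 48052241692154700 < 50031545098999707? YES
  n = 301: C(301, 9) = 49533303936090975; 49533303936090975 < 50031545098999707? YES
  n = 302: C(302, 9) = 51054804739588650; 51054804739588650 < 50031545098999707? NO
The largest n with C(n, 9) < 50031545098999707 is n = 301 (where E[X] = 16511101312030325/16677181699666569 ≈ 0.9900). Hence R_3(9) > 301, i.e. R_3(9) ≥ 302.

Largest n = 301; hence R_3(9) > 301.


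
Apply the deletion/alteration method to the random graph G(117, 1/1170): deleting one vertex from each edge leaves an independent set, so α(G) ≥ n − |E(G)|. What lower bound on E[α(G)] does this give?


E[|E(G)|] = C(117, 2)·p = 6786 · (1/1170) = 29/5.
E[α(G)] ≥ n − E[|E(G)|] = 117 − 29/5 = 556/5.
Numerically: ≈ 111.200.
(This is only a lower bound; the true E[α(G)] may be larger.)

E[α(G)] ≥ 556/5 ≈ 111.200.


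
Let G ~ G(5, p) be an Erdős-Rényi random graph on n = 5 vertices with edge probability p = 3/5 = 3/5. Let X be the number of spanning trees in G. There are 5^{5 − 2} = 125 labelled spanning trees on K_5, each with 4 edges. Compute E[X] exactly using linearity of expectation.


K_5 has 5^{5 − 2} = 125 labelled spanning trees.
For each such spanning tree H, let X_H = 1 if all 4 edges of H are present in G. Then P[X_H = 1] = p^{4} = (3/5)^{4} = 81/625.
By linearity of expectation: E[X] = Σ_H E[X_H] = 125 · p^{4} = 125 · 81/625 = 81/5.
Numerically: E[X] ≈ 16.2.

E[X] = 125 · (3/5)^{4} = 81/5 ≈ 16.2.


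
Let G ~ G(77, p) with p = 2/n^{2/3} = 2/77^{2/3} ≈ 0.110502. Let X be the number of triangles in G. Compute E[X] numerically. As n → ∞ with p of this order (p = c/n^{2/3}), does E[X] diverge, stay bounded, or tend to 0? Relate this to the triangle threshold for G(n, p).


Number of potential triangles: C(77, 3) = 73150.
Each occurs with probability p³ ≈ (0.110502)³ ≈ 1.34930005e-03.
By linearity: E[X] = C(77, 3)·p³ ≈ 73150 · 1.34930005e-03 ≈ 98.701299.
Since α = 2/3 < 1, p = c/n^{2/3} ≫ 1/n is above the triangle threshold p ~ 1/n. Asymptotically E[X] ~ (c³/6)·n^{3(1−α)} = (2³/6)·n^{1} → ∞; triangles are abundant w.h.p.

E[X] ≈ 98.701299; in regime p = Θ(1/n^{2/3}) E[X] diverges (above the triangle threshold p ~ 1/n).


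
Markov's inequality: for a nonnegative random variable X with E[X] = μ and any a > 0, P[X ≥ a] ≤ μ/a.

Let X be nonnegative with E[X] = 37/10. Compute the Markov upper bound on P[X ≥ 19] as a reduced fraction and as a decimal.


μ = E[X] = 37/10, a = 19.
Markov: P[X ≥ 19] ≤ μ/a = (37/10)/19 = 37/190.
Numerically: ≈ 0.194737.
(Since a = 19 > μ = 3.700000, the bound 37/190 is < 1 and informative.)

P[X ≥ 19] ≤ 37/190 ≈ 0.194737.


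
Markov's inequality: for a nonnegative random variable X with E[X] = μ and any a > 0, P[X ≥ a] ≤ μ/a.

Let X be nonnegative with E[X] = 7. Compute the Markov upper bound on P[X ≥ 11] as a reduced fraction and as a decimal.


μ = E[X] = 7, a = 11.
Markov: P[X ≥ 11] ≤ μ/a = (7)/11 = 7/11.
Numerically: ≈ 0.6364.
(Since a = 11 > μ = 7.0000, the bound 7/11 is < 1 and informative.)

P[X ≥ 11] ≤ 7/11 ≈ 0.6364.


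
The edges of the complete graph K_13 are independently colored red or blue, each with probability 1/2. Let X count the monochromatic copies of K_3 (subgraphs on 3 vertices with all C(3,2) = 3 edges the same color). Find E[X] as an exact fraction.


Let X = Σ_S X_S over the C(13, 3) = 286 subsets S of size 3, where X_S = 1 if the K_3 on S is monochromatic.
For a fixed S, the K_3 on S has C(3, 2) = 3 edges. P[all 3 edges red] = (1/2)^3, and likewise for blue, so P[monochromatic] = 2·(1/2)^3 = 2^{1 − 3} = 1/4.
Summing: E[X] = C(13, 3) · 2^{1 − 3} = 286 · 1/4 = 143/2.
Numerically: E[X] ≈ 71.500000.

E[X] = C(13,3)·2^(1−C(3,2)) = 143/2 ≈ 71.500000.


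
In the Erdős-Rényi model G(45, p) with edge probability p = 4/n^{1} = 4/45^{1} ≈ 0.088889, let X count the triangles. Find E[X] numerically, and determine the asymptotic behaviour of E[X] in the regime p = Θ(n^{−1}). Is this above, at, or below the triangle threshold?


Number of potential triangles: C(45, 3) = 14190.
Each occurs with probability p³ ≈ (0.088889)³ ≈ 7.0233196e-04.
By linearity: E[X] = C(45, 3)·p³ ≈ 14190 · 7.0233196e-04 ≈ 9.96609.
Here α = 1, so p = 4/n is exactly at the triangle threshold p ~ 1/n. Asymptotically E[X] → c³/6 = 4³/6 = 32/3 ≈ 10.66667, a bounded constant. In this regime the triangle count is asymptotically Poisson(c³/6).

E[X] ≈ 9.96609; in regime p = Θ(1/n^{1}) E[X] stays bounded (at the triangle threshold p ~ 1/n).


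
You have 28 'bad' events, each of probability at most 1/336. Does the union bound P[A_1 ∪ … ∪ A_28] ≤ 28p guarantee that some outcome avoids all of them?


Union bound: P[∪_{i=1}^{28} A_i] ≤ Σ_i P[A_i] ≤ 28·p = 28·(1/336) = 1/12.
Numerically: 1/12 ≈ 0.083.
Is 1/12 < 1? YES.
Since P[∪ A_i] ≤ 1/12 < 1, the complement has P[∩ A_i^c] ≥ 1 − 1/12 = 11/12 > 0, so some outcome avoids every A_i.

28·p = 1/12 ≈ 0.083; existence CERTIFIED by the union bound.


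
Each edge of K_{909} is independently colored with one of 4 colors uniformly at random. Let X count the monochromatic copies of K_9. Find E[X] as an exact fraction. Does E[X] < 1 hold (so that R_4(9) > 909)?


E[X] = C(909, 9) · 4^{1 − 36} = 1122169012923711463931 · 4^{−35} = 1122169012923711463931/1180591620717411303424.
As a reduced fraction: E[X] = 1122169012923711463931/1180591620717411303424 ≈ 0.9505141.
Is E[X] < 1? YES.
Since E[X] < 1, there exists a 4-coloring of K_{909} with no monochromatic K_9; hence R_4(9) > 909.

E[X] = 1122169012923711463931/1180591620717411303424 ≈ 0.9505141; E[X] < 1, so R_4(9) > 909.


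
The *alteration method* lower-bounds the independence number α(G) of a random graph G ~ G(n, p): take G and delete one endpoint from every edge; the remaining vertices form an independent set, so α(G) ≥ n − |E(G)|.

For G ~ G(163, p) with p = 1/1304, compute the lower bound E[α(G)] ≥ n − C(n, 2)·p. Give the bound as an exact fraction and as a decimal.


E[|E(G)|] = C(163, 2)·p = 13203 · (1/1304) = 81/8.
E[α(G)] ≥ n − E[|E(G)|] = 163 − 81/8 = 1223/8.
Numerically: ≈ 152.875000.
(This is only a lower bound; the true E[α(G)] may be larger.)

E[α(G)] ≥ 1223/8 ≈ 152.875000.


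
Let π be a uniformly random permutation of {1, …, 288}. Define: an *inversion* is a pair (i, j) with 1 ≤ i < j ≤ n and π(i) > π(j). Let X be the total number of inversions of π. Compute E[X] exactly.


Write X = Σ X_I over the C(288, 2) = 41328 pairs i < j, with X_I the indicator of one inversion.
There are 41328 indicators.
For each fixed pair i < j, the values π(i) and π(j) are two distinct elements of {1, …, 288} in uniformly random order; by symmetry P[π(i) > π(j)] = 1/2.
By linearity: E[X] = 41328 · (1/2) = C(288, 2) · (1/2) = 41328/2 = 20664 ≈ 20664.000.

E[X] = 20664 = 20664.000.


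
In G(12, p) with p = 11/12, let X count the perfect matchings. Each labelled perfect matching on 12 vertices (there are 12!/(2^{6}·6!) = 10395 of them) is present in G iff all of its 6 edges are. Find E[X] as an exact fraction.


K_12 has 12!/(2^{6}·6!) = 10395 labelled perfect matchings.
For each such perfect matching H, let X_H = 1 if all 6 edges of H are present in G. Then P[X_H = 1] = p^{6} = (11/12)^{6} = 1771561/2985984.
By linearity of expectation: E[X] = Σ_H E[X_H] = 10395 · p^{6} = 10395 · 1771561/2985984 = 682050985/110592.
Numerically: E[X] ≈ 6167.27.

E[X] = 10395 · (11/12)^{6} = 682050985/110592 ≈ 6167.27.


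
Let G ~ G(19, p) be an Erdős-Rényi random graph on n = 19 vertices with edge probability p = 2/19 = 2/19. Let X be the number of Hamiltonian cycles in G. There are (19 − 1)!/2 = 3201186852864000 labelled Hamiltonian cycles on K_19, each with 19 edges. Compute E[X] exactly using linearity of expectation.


K_19 has (19 − 1)!/2 = 3201186852864000 labelled Hamiltonian cycles.
For each such Hamiltonian cycle H, let X_H = 1 if all 19 edges of H are present in G. Then P[X_H = 1] = p^{19} = (2/19)^{19} = 524288/1978419655660313589123979.
By linearity: E[X] = Σ_H E[X_H] = 3201186852864000 · p^{19} = 3201186852864000 · 524288/1978419655660313589123979 = 1678343852714360832000/1978419655660313589123979.
Numerically: E[X] ≈ 0.000848.

E[X] = 3201186852864000 · (2/19)^{19} = 1678343852714360832000/1978419655660313589123979 ≈ 0.000848.


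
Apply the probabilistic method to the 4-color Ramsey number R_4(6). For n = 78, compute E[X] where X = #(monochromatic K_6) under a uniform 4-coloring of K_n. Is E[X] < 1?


E[X] = C(78, 6) · 4^{1 − 15} = 256851595 · 4^{−14} = 256851595/268435456.
As a reduced fraction: E[X] = 256851595/268435456 ≈ 0.957.
Is E[X] < 1? YES.
Since E[X] < 1, there exists a 4-coloring of K_{78} with no monochromatic K_6; hence R_4(6) > 78.

E[X] = 256851595/268435456 ≈ 0.957; E[X] < 1, so R_4(6) > 78.


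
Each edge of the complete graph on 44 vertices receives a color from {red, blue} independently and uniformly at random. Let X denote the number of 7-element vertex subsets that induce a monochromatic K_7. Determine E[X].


Let X = Σ_S X_S over the C(44, 7) = 38320568 subsets S of size 7, where X_S = 1 if the K_7 on S is monochromatic.
For a fixed S, the K_7 on S has C(7, 2) = 21 edges. P[all 21 edges red] = (1/2)^21, and likewise for blue, so P[monochromatic] = 2·(1/2)^21 = 2^{1 − 21} = 1/1048576.
Summing: E[X] = C(44, 7) · 2^{1 − 21} = 38320568 · 1/1048576 = 4790071/131072.
Numerically: E[X] ≈ 36.545341.

E[X] = C(44,7)·2^(1−C(7,2)) = 4790071/131072 ≈ 36.545341.


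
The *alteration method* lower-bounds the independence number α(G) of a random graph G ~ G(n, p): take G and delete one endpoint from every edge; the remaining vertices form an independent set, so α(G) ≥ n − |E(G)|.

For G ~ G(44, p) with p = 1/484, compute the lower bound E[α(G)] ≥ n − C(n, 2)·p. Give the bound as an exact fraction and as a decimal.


E[|E(G)|] = C(44, 2)·p = 946 · (1/484) = 43/22.
E[α(G)] ≥ n − E[|E(G)|] = 44 − 43/22 = 925/22.
Numerically: ≈ 42.04545.
(This is only a lower bound; the true E[α(G)] may be larger.)

E[α(G)] ≥ 925/22 ≈ 42.04545.


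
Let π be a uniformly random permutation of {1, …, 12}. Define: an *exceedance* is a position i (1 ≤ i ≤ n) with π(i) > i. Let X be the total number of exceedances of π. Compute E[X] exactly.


Write X = Σ_{i=1}^{12} X_i, where X_i = 1_{π(i) > i}.
For each fixed i, π(i) is uniform over {1, …, 12} (marginal of a uniform permutation), so P[π(i) > i] = (n − i)/n. Summing: Σ_{i=1}^{12} (n − i)/n = (0 + 1 + … + 11)/12 = 12(12 − 1)/(2·12) = (12 − 1)/2.
Hence E[X] = Σ_{i=1}^{12} (12 − i)/12 = 11/2 ≈ 5.50000.

E[X] = 11/2 = 5.50000.


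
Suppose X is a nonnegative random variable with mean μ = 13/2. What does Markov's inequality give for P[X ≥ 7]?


μ = E[X] = 13/2, a = 7.
Markov: P[X ≥ 7] ≤ μ/a = (13/2)/7 = 13/14.
Numerically: ≈ 0.9286.
(Since a = 7 > μ = 6.5000, the bound 13/14 is < 1 and informative.)

P[X ≥ 7] ≤ 13/14 ≈ 0.9286.


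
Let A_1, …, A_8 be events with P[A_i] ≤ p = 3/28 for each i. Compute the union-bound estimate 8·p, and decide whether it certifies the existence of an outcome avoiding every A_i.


Union bound: P[∪_{i=1}^{8} A_i] ≤ Σ_i P[A_i] ≤ 8·p = 8·(3/28) = 6/7.
Numerically: 6/7 ≈ 0.85714.
Is 6/7 < 1? YES.
Since P[∪ A_i] ≤ 6/7 < 1, the complement has P[∩ A_i^c] ≥ 1 − 6/7 = 1/7 > 0, so some outcome avoids every A_i.

8·p = 6/7 ≈ 0.85714; existence CERTIFIED by the union bound.


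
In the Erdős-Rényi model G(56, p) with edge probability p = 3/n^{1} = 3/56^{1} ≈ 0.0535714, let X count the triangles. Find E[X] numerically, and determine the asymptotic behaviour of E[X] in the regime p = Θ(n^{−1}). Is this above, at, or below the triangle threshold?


Number of potential triangles: C(56, 3) = 27720.
Each occurs with probability p³ ≈ (0.0535714)³ ≈ 1.53744534e-04.
By linearity: E[X] = C(56, 3)·p³ ≈ 27720 · 1.53744534e-04 ≈ 4.261798.
Here α = 1, so p = 3/n is exactly at the triangle threshold p ~ 1/n. Asymptotically E[X] → c³/6 = 3³/6 = 9/2 ≈ 4.500000, a bounded constant. In this regime the triangle count is asymptotically Poisson(c³/6).

E[X] ≈ 4.261798; in regime p = Θ(1/n^{1}) E[X] stays bounded (at the triangle threshold p ~ 1/n).


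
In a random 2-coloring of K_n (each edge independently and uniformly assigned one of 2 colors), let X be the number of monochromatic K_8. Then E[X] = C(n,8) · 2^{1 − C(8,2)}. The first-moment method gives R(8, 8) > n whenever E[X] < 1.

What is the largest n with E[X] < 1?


We need C(n, 8) · 2^{1 − 28} < 1, i.e. C(n, 8) < 2^{28 − 1} = 134217728.
Check values of n near the boundary:
  n = 40: C(40, 8) = 76904685; 76904685 < 134217728? YES
  n = 41: C(41, 8) = 95548245; 95548245 < 134217728? YES
  n = 42: C(42, 8) = 118030185; 118030185 < 134217728? YES
  n = 43: C(43, 8) = 145008513; 145008513 < 134217728? NO
The largest n with C(n, 8) < 134217728 is n = 42 (where E[X] = 118030185/134217728 ≈ 0.879). Hence R(8, 8) > 42, i.e. R(8, 8) ≥ 43.

Largest n = 42; hence R(8, 8) > 42.


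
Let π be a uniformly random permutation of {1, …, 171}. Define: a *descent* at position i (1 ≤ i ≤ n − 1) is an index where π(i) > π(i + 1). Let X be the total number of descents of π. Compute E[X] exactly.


Write X = Σ X_I over i = 1, …, 170, with X_I the indicator of one descent.
There are 170 indicators.
For each fixed i, the pair (π(i), π(i+1)) is a uniformly random ordered pair of distinct values from {1, …, 171}; by symmetry P[π(i) > π(i+1)] = 1/2.
By linearity: E[X] = 170 · (1/2) = (171 − 1) · (1/2) = 85 ≈ 85.000000.

E[X] = 85 = 85.000000.


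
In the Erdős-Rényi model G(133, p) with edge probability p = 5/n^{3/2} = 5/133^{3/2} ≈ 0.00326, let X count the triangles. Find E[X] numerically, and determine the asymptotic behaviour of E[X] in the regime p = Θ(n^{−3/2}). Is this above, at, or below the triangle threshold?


Number of potential triangles: C(133, 3) = 383306.
Each occurs with probability p³ ≈ (0.00326)³ ≈ 3.463998e-08.
By linearity: E[X] = C(133, 3)·p³ ≈ 383306 · 3.463998e-08 ≈ 0.0133.
Since α = 3/2 > 1, p = c/n^{3/2} = o(1/n) is below the triangle threshold p ~ 1/n. Asymptotically E[X] ~ (c³/6)·n^{3(1−α)} = (5³/6)·n^{-1.5} → 0, so by Markov's inequality G has no triangles w.h.p.

E[X] ≈ 0.0133; in regime p = Θ(1/n^{3/2}) E[X] tends to 0 (below the triangle threshold p ~ 1/n).


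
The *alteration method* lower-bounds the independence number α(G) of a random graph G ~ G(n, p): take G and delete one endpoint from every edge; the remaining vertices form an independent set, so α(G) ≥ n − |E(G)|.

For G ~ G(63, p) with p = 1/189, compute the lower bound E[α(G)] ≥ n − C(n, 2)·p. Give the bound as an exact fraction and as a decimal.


E[|E(G)|] = C(63, 2)·p = 1953 · (1/189) = 31/3.
E[α(G)] ≥ n − E[|E(G)|] = 63 − 31/3 = 158/3.
Numerically: ≈ 52.667.
(This is only a lower bound; the true E[α(G)] may be larger.)

E[α(G)] ≥ 158/3 ≈ 52.667.


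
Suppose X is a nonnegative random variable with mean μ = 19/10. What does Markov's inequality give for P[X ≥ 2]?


μ = E[X] = 19/10, a = 2.
Markov: P[X ≥ 2] ≤ μ/a = (19/10)/2 = 19/20.
Numerically: ≈ 0.9500.
(Since a = 2 > μ = 1.9000, the bound 19/20 is < 1 and informative.)

P[X ≥ 2] ≤ 19/20 ≈ 0.9500.


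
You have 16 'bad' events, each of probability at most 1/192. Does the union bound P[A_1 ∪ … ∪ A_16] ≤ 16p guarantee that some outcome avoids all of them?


Union bound: P[∪_{i=1}^{16} A_i] ≤ Σ_i P[A_i] ≤ 16·p = 16·(1/192) = 1/12.
Numerically: 1/12 ≈ 0.0833333.
Is 1/12 < 1? YES.
Since P[∪ A_i] ≤ 1/12 < 1, the complement has P[∩ A_i^c] ≥ 1 − 1/12 = 11/12 > 0, so some outcome avoids every A_i.

16·p = 1/12 ≈ 0.0833333; existence CERTIFIED by the union bound.


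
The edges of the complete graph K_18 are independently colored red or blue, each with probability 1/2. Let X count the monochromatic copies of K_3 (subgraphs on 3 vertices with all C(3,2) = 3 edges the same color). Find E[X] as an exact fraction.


Let X = Σ_S X_S over the C(18, 3) = 816 subsets S of size 3, where X_S = 1 if the K_3 on S is monochromatic.
For a fixed S, the K_3 on S has C(3, 2) = 3 edges. P[all 3 edges red] = (1/2)^3, and likewise for blue, so P[monochromatic] = 2·(1/2)^3 = 2^{1 − 3} = 1/4.
By linearity: E[X] = C(18, 3) · 2^{1 − 3} = 816 · 1/4 = 204.
Numerically: E[X] ≈ 204.00000.

E[X] = C(18,3)·2^(1−C(3,2)) = 204 ≈ 204.00000.


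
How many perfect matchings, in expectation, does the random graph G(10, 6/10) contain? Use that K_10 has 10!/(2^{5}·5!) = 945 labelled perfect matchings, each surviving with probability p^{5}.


K_10 has 10!/(2^{5}·5!) = 945 labelled perfect matchings.
For each such perfect matching H, let X_H = 1 if all 5 edges of H are present in G. Then P[X_H = 1] = p^{5} = (3/5)^{5} = 243/3125.
By linearity of expectation: E[X] = Σ_H E[X_H] = 945 · p^{5} = 945 · 243/3125 = 45927/625.
Numerically: E[X] ≈ 73.4832.

E[X] = 945 · (3/5)^{5} = 45927/625 ≈ 73.4832.


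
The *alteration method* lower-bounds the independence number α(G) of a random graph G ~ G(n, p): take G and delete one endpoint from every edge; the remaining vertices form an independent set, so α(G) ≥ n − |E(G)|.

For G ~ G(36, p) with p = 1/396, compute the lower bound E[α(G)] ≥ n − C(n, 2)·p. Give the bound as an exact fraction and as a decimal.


E[|E(G)|] = C(36, 2)·p = 630 · (1/396) = 35/22.
E[α(G)] ≥ n − E[|E(G)|] = 36 − 35/22 = 757/22.
Numerically: ≈ 34.40909.
(This is only a lower bound; the true E[α(G)] may be larger.)

E[α(G)] ≥ 757/22 ≈ 34.40909.


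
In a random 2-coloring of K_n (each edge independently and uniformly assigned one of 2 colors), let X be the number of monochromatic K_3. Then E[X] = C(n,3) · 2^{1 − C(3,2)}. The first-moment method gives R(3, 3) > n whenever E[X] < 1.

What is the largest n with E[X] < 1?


We need C(n, 3) · 2^{1 − 3} < 1, i.e. C(n, 3) < 2^{3 − 1} = 4.
Check values of n near the boundary:
  n = 3: C(3, 3) = 1; 1 < 4? YES
  n = 4: C(4, 3) = 4; 4 < 4? NO
  n = 5: C(5, 3) = 10; 10 < 4? NO
  n = 6: C(6, 3) = 20; 20 < 4? NO
The largest n with C(n, 3) < 4 is n = 3 (where E[X] = 1/4 ≈ 0.250). Hence R(3, 3) > 3, i.e. R(3, 3) ≥ 4.

Largest n = 3; hence R(3, 3) > 3.


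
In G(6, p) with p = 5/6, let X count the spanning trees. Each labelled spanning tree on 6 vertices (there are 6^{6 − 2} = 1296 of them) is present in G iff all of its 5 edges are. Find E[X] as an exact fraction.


K_6 has 6^{6 − 2} = 1296 labelled spanning trees.
For each such spanning tree H, let X_H = 1 if all 5 edges of H are present in G. Then P[X_H = 1] = p^{5} = (5/6)^{5} = 3125/7776.
By linearity of expectation: E[X] = Σ_H E[X_H] = 1296 · p^{5} = 1296 · 3125/7776 = 3125/6.
Numerically: E[X] ≈ 520.8.

E[X] = 1296 · (5/6)^{5} = 3125/6 ≈ 520.8.


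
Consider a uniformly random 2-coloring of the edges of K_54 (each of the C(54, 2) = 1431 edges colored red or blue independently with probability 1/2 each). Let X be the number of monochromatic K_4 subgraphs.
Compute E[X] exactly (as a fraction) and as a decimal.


Let X = Σ_S X_S over the C(54, 4) = 316251 subsets S of size 4, where X_S = 1 if the K_4 on S is monochromatic.
For a fixed S, the K_4 on S has C(4, 2) = 6 edges. P[all 6 edges red] = (1/2)^6, and likewise for blue, so P[monochromatic] = 2·(1/2)^6 = 2^{1 − 6} = 1/32.
By linearity of expectation: E[X] = C(54, 4) · 2^{1 − 6} = 316251 · 1/32 = 316251/32.
Numerically: E[X] ≈ 9882.843750.

E[X] = C(54,4)·2^(1−C(4,2)) = 316251/32 ≈ 9882.843750.


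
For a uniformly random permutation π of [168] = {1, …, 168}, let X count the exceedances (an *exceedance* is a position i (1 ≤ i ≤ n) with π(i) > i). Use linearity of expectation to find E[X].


Write X = Σ_{i=1}^{168} X_i, where X_i = 1_{π(i) > i}.
For each fixed i, π(i) is uniform over {1, …, 168} (marginal of a uniform permutation), so P[π(i) > i] = (n − i)/n. Summing: Σ_{i=1}^{168} (n − i)/n = (0 + 1 + … + 167)/168 = 168(168 − 1)/(2·168) = (168 − 1)/2.
Hence E[X] = Σ_{i=1}^{168} (168 − i)/168 = 167/2 ≈ 83.5000.

E[X] = 167/2 = 83.5000.


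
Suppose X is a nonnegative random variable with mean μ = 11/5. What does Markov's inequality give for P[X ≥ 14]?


μ = E[X] = 11/5, a = 14.
Markov: P[X ≥ 14] ≤ μ/a = (11/5)/14 = 11/70.
Numerically: ≈ 0.15714.
(Since a = 14 > μ = 2.20000, the bound 11/70 is < 1 and informative.)

P[X ≥ 14] ≤ 11/70 ≈ 0.15714.


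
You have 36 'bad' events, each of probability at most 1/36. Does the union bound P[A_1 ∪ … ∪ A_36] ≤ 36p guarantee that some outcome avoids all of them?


Union bound: P[∪_{i=1}^{36} A_i] ≤ Σ_i P[A_i] ≤ 36·p = 36·(1/36) = 1.
Numerically: 1 ≈ 1.0000.
Is 1 < 1? NO.
Since the bound 1 is ≥ 1, the union bound is uninformative here; it does NOT by itself certify existence.

36·p = 1 ≈ 1.0000; existence NOT certified by the union bound.


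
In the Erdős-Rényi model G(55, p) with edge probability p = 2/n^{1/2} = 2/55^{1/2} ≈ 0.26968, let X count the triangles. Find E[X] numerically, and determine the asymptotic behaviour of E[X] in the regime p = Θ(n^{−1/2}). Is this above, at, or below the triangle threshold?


Number of potential triangles: C(55, 3) = 26235.
Each occurs with probability p³ ≈ (0.26968)³ ≈ 1.96130869e-02.
By linearity: E[X] = C(55, 3)·p³ ≈ 26235 · 1.96130869e-02 ≈ 514.549335.
Since α = 1/2 < 1, p = c/n^{1/2} ≫ 1/n is above the triangle threshold p ~ 1/n. Asymptotically E[X] ~ (c³/6)·n^{3(1−α)} = (2³/6)·n^{1.5} → ∞; triangles are abundant w.h.p.

E[X] ≈ 514.549335; in regime p = Θ(1/n^{1/2}) E[X] diverges (above the triangle threshold p ~ 1/n).


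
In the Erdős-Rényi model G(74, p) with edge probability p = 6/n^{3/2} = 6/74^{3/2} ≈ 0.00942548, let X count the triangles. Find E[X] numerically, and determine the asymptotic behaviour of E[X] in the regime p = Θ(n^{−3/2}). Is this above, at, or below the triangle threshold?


Number of potential triangles: C(74, 3) = 64824.
Each occurs with probability p³ ≈ (0.00942548)³ ≈ 8.37357689e-07.
By linearity: E[X] = C(74, 3)·p³ ≈ 64824 · 8.37357689e-07 ≈ 0.054281.
Since α = 3/2 > 1, p = c/n^{3/2} = o(1/n) is below the triangle threshold p ~ 1/n. Asymptotically E[X] ~ (c³/6)·n^{3(1−α)} = (6³/6)·n^{-1.5} → 0, so by Markov's inequality G has no triangles w.h.p.

E[X] ≈ 0.054281; in regime p = Θ(1/n^{3/2}) E[X] tends to 0 (below the triangle threshold p ~ 1/n).


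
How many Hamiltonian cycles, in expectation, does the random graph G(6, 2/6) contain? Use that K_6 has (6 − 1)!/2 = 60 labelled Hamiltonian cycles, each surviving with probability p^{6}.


K_6 has (6 − 1)!/2 = 60 labelled Hamiltonian cycles.
For each such Hamiltonian cycle H, let X_H = 1 if all 6 edges of H are present in G. Then P[X_H = 1] = p^{6} = (1/3)^{6} = 1/729.
Summing the indicators: E[X] = Σ_H E[X_H] = 60 · p^{6} = 60 · 1/729 = 20/243.
Numerically: E[X] ≈ 0.082305.

E[X] = 60 · (1/3)^{6} = 20/243 ≈ 0.082305.


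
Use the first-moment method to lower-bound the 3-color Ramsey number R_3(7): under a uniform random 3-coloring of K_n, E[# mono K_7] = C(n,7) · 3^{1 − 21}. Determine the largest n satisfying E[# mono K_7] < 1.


We need C(n, 7) · 3^{1 − 21} < 1, i.e. C(n, 7) < 3^{21 − 1} = 3486784401.
Check values of n near the boundary:
  n = 80: C(80, 7) = 3176716400; 3176716400 < 3486784401? YES
  n = 81: C(81, 7) = 3477216600; 3477216600 < 3486784401? YES
  n = 82: C(82, 7) = 3801756816; 3801756816 < 3486784401? NO
  n = 83: C(83, 7) = 4151918628; 4151918628 < 3486784401? NO
The largest n with C(n, 7) < 3486784401 is n = 81 (where E[X] = 42928600/43046721 ≈ 0.99726). Hence R_3(7) > 81, i.e. R_3(7) ≥ 82.

Largest n = 81; hence R_3(7) > 81.


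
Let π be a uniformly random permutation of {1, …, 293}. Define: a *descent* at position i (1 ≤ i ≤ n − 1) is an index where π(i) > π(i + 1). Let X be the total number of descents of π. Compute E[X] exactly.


Write X = Σ X_I over i = 1, …, 292, with X_I the indicator of one descent.
There are 292 indicators.
For each fixed i, the pair (π(i), π(i+1)) is a uniformly random ordered pair of distinct values from {1, …, 293}; by symmetry P[π(i) > π(i+1)] = 1/2.
By linearity: E[X] = 292 · (1/2) = (293 − 1) · (1/2) = 146 ≈ 146.000.

E[X] = 146 = 146.000.


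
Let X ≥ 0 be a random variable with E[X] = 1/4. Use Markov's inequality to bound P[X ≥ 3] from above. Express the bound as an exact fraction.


μ = E[X] = 1/4, a = 3.
Markov: P[X ≥ 3] ≤ μ/a = (1/4)/3 = 1/12.
Numerically: ≈ 0.083333.
(Since a = 3 > μ = 0.250000, the bound 1/12 is < 1 and informative.)

P[X ≥ 3] ≤ 1/12 ≈ 0.083333.


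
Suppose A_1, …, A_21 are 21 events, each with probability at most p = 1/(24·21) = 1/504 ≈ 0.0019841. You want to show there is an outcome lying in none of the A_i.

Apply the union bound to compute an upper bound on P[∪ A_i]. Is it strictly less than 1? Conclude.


Union bound: P[∪_{i=1}^{21} A_i] ≤ Σ_i P[A_i] ≤ 21·p = 21·(1/504) = 1/24.
Numerically: 1/24 ≈ 0.0416667.
Is 1/24 < 1? YES.
Since P[∪ A_i] ≤ 1/24 < 1, the complement has P[∩ A_i^c] ≥ 1 − 1/24 = 23/24 > 0, so some outcome avoids every A_i.

21·p = 1/24 ≈ 0.0416667; existence CERTIFIED by the union bound.


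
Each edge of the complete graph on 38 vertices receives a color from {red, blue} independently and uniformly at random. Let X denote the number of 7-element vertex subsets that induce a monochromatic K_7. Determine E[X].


Let X = Σ_S X_S over the C(38, 7) = 12620256 subsets S of size 7, where X_S = 1 if the K_7 on S is monochromatic.
For a fixed S, the K_7 on S has C(7, 2) = 21 edges. P[all 21 edges red] = (1/2)^21, and likewise for blue, so P[monochromatic] = 2·(1/2)^21 = 2^{1 − 21} = 1/1048576.
By linearity of expectation: E[X] = C(38, 7) · 2^{1 − 21} = 12620256 · 1/1048576 = 394383/32768.
Numerically: E[X] ≈ 12.0356.

E[X] = C(38,7)·2^(1−C(7,2)) = 394383/32768 ≈ 12.0356.


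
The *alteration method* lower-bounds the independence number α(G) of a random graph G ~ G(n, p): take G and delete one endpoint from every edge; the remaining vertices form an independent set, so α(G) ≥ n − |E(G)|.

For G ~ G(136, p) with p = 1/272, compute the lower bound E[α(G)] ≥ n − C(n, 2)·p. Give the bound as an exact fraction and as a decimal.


E[|E(G)|] = C(136, 2)·p = 9180 · (1/272) = 135/4.
E[α(G)] ≥ n − E[|E(G)|] = 136 − 135/4 = 409/4.
Numerically: ≈ 102.250000.
(This is only a lower bound; the true E[α(G)] may be larger.)

E[α(G)] ≥ 409/4 ≈ 102.250000.


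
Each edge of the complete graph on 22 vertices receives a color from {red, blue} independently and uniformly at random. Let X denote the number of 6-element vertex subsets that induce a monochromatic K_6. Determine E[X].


Let X = Σ_S X_S over the C(22, 6) = 74613 subsets S of size 6, where X_S = 1 if the K_6 on S is monochromatic.
For a fixed S, the K_6 on S has C(6, 2) = 15 edges. P[all 15 edges red] = (1/2)^15, and likewise for blue, so P[monochromatic] = 2·(1/2)^15 = 2^{1 − 15} = 1/16384.
By linearity: E[X] = C(22, 6) · 2^{1 − 15} = 74613 · 1/16384 = 74613/16384.
Numerically: E[X] ≈ 4.554.

E[X] = C(22,6)·2^(1−C(6,2)) = 74613/16384 ≈ 4.554.


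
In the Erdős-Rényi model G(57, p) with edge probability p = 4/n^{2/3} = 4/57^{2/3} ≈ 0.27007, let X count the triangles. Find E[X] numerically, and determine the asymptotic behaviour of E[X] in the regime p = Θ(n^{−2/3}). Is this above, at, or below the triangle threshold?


Number of potential triangles: C(57, 3) = 29260.
Each occurs with probability p³ ≈ (0.27007)³ ≈ 1.9698369e-02.
By linearity: E[X] = C(57, 3)·p³ ≈ 29260 · 1.9698369e-02 ≈ 576.37427.
Since α = 2/3 < 1, p = c/n^{2/3} ≫ 1/n is above the triangle threshold p ~ 1/n. Asymptotically E[X] ~ (c³/6)·n^{3(1−α)} = (4³/6)·n^{1} → ∞; triangles are abundant w.h.p.

E[X] ≈ 576.37427; in regime p = Θ(1/n^{2/3}) E[X] diverges (above the triangle threshold p ~ 1/n).


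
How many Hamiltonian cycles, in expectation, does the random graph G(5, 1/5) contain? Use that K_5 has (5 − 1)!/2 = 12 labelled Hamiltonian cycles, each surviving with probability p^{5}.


K_5 has (5 − 1)!/2 = 12 labelled Hamiltonian cycles.
For each such Hamiltonian cycle H, let X_H = 1 if all 5 edges of H are present in G. Then P[X_H = 1] = p^{5} = (1/5)^{5} = 1/3125.
By linearity of expectation: E[X] = Σ_H E[X_H] = 12 · p^{5} = 12 · 1/3125 = 12/3125.
Numerically: E[X] ≈ 0.00384.

E[X] = 12 · (1/5)^{5} = 12/3125 ≈ 0.00384.
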